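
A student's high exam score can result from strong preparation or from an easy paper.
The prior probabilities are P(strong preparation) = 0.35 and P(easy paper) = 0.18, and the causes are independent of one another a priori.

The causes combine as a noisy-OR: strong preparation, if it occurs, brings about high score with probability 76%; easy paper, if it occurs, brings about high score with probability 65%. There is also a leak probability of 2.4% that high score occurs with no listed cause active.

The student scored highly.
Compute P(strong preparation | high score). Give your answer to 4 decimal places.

P(strong preparation | high score) ≈ 0.7555

Under noisy-OR, P(high score | causes) = 1 − (1−0.024)·∏(1−qᵢ) over the active causes.
Enumerate the 4 (strong preparation, easy paper) configurations and weight by the priors:
  P(high score) = 0.024*0.65*0.82 + 0.6584*0.65*0.18 + 0.76576*0.35*0.82 + 0.918016*0.35*0.18
        = 0.012792 + 0.077033 + 0.219773 + 0.057835 = 0.367433
The terms with strong preparation present sum to 0.277608, so
  P(strong preparation | high score) = 0.277608 / 0.367433 ≈ 0.7555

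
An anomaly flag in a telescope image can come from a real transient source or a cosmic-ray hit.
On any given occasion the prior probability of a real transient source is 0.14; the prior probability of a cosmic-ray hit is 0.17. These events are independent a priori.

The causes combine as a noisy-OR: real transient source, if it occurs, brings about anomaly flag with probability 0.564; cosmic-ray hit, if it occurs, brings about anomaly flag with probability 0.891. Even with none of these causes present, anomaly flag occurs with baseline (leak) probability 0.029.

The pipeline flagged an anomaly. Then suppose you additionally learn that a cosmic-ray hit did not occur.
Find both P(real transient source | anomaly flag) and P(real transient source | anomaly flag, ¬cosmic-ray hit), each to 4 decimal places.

Under noisy-OR, P(anomaly flag | causes) = 1 − (1−0.029)·∏(1−qᵢ) over the active causes.
Weight on real transient source=true, given the evidence: 0.067006 + 0.022702 = 0.089708
Normalizer over all consistent configurations: 0.029·0.86·0.83 + 0.894161·0.86·0.17 + 0.576644·0.14·0.83 + 0.953854·0.14·0.17 = 0.241134
Posterior = 0.089708 / 0.241134 ≈ 0.3720

With the extra evidence:
For the numerator, keep only real transient source=true terms: 0.576644×0.14 = 0.080730
Denominator P(anomaly flag | ¬cosmic-ray hit): 0.029×0.86 + 0.576644×0.14 = 0.105670
Posterior = 0.080730 / 0.105670 ≈ 0.7640
With cosmic-ray hit excluded, real transient source must carry more of the explanatory weight for the anomaly flag.

P(real transient source | anomaly flag) ≈ 0.3720; P(real transient source | anomaly flag, ¬cosmic-ray hit) ≈ 0.7640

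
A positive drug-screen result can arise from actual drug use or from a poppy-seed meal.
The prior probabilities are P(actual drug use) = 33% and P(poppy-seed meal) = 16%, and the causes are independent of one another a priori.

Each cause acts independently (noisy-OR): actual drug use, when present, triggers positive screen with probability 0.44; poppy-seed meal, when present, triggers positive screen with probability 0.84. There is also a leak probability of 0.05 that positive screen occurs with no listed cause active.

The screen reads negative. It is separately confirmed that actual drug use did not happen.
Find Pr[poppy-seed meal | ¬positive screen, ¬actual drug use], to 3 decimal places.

Under noisy-OR, P(positive screen | causes) = 1 − (1−0.05)·∏(1−qᵢ) over the active causes.
P(¬positive screen | ¬actual drug use) = 0.95×0.84 + 0.152×0.16 = 0.798000 + 0.024320 = 0.822320
Of this, 0.024320 comes from 0.152×0.16 (the poppy-seed meal=true cases).
P(poppy-seed meal | ¬positive screen, ¬actual drug use) = 0.024320 / 0.822320 ≈ 0.030

Pr[poppy-seed meal | ¬positive screen, ¬actual drug use] ≈ 0.030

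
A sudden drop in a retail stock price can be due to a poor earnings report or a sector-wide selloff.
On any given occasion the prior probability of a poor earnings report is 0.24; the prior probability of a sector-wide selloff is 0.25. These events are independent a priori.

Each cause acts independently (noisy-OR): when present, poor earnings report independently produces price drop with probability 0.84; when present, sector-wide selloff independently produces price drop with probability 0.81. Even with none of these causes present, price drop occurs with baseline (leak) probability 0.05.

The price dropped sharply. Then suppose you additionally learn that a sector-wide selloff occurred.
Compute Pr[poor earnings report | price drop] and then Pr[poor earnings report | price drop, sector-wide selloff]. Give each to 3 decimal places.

Under noisy-OR, P(price drop | causes) = 1 − (1−0.05)·∏(1−qᵢ) over the active causes.
P(price drop) = 0.05·0.76·0.75 + 0.8195·0.76·0.25 + 0.848·0.24·0.75 + 0.97112·0.24·0.25 = 0.028500 + 0.155705 + 0.152640 + 0.058267 = 0.395112
The poor earnings report-present share is 0.152640 + 0.058267 = 0.210907.
So P(poor earnings report | price drop) = 0.210907/0.395112 ≈ 0.534.

Now condition on the additional information:
Sum P(price drop|·) weighted by the priors over both values of poor earnings report:
  P(price drop | sector-wide selloff) = 0.8195*0.76 + 0.97112*0.24
        = 0.622820 + 0.233069 = 0.855889
Keeping only the poor earnings report-present terms gives 0.233069, so
  P(poor earnings report | price drop, sector-wide selloff) = 0.233069 / 0.855889 ≈ 0.272
— sector-wide selloff explains away the evidence for poor earnings report.

Pr[poor earnings report | price drop] ≈ 0.534; Pr[poor earnings report | price drop, sector-wide selloff] ≈ 0.272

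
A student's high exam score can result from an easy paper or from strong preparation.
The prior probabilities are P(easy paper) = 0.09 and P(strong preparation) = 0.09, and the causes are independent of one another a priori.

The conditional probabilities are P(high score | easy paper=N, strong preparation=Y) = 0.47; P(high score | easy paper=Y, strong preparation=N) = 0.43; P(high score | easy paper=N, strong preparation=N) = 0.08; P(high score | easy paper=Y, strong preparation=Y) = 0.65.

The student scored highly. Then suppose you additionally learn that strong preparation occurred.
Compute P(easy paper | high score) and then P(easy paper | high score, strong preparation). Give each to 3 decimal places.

P(easy paper | high score) ≈ 0.279; P(easy paper | high score, strong preparation) ≈ 0.120

Numerator (weight on configurations with easy paper): 0.035217 + 0.005265 = 0.040482
The normalizing constant is 0.08×0.91×0.91 + 0.47×0.91×0.09 + 0.43×0.09×0.91 + 0.65×0.09×0.09 = 0.145223
Posterior = 0.040482 / 0.145223 ≈ 0.279

Now condition on the additional information:
Weight on easy paper=true, given the evidence: 0.65·0.09 = 0.058500
Denominator P(high score | strong preparation): 0.47·0.91 + 0.65·0.09 = 0.486200
Posterior = 0.058500 / 0.486200 ≈ 0.120
— strong preparation explains away the evidence for easy paper.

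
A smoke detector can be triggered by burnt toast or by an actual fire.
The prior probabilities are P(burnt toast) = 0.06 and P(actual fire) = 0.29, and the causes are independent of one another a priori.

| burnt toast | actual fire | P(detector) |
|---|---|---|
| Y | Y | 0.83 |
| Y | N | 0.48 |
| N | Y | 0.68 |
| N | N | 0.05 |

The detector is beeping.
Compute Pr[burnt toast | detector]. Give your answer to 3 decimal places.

For the numerator, keep only burnt toast=true terms: 0.020448 + 0.014442 = 0.034890
Normalizer over all consistent configurations: 0.05×0.94×0.71 + 0.68×0.94×0.29 + 0.48×0.06×0.71 + 0.83×0.06×0.29 = 0.253628
Posterior = 0.034890 / 0.253628 ≈ 0.138

Pr[burnt toast | detector] ≈ 0.138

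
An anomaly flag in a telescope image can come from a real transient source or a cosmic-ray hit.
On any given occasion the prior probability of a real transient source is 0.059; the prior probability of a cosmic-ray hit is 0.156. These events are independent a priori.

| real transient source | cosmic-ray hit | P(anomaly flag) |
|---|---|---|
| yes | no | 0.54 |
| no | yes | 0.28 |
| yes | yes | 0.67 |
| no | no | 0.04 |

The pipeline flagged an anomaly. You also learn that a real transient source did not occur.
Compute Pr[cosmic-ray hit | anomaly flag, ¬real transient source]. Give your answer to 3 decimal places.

P(anomaly flag | ¬real transient source) = 0.04*0.844 + 0.28*0.156 = 0.033760 + 0.043680 = 0.077440
Restricting to configurations with cosmic-ray hit present: 0.28*0.156 = 0.043680.
Hence the posterior is 0.043680/0.077440 ≈ 0.564.

Pr[cosmic-ray hit | anomaly flag, ¬real transient source] ≈ 0.564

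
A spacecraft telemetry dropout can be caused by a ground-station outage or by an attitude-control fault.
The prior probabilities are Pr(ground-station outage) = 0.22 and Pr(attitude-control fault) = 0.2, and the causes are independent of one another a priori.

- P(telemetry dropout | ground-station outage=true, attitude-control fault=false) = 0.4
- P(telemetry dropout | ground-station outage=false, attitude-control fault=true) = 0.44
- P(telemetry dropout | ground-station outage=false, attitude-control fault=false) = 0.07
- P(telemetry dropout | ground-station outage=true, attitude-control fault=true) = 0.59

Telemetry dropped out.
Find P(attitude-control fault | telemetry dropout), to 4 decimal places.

Sum P(telemetry dropout|·) weighted by the priors over the 4 (ground-station outage, attitude-control fault) configurations:
  P(telemetry dropout) = 0.07×0.78×0.8 + 0.44×0.78×0.2 + 0.4×0.22×0.8 + 0.59×0.22×0.2
        = 0.043680 + 0.068640 + 0.070400 + 0.025960 = 0.208680
Keeping only the attitude-control fault-present terms gives 0.094600, so
  P(attitude-control fault | telemetry dropout) = 0.094600 / 0.208680 ≈ 0.4533

P(attitude-control fault | telemetry dropout) ≈ 0.4533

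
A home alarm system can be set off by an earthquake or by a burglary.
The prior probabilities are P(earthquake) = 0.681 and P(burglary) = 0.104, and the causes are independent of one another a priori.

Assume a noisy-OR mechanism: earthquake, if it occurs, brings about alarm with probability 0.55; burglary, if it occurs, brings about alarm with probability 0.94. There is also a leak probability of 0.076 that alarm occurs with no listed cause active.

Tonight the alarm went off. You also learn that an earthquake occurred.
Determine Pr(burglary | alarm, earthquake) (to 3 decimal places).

Pr(burglary | alarm, earthquake) ≈ 0.162

Under noisy-OR, P(alarm | causes) = 1 − (1−0.076)·∏(1−qᵢ) over the active causes.
Weight on burglary=true, given the evidence: 0.975052·0.104 = 0.101405
Normalizer over all consistent configurations: 0.5842·0.896 + 0.975052·0.104 = 0.624848
Posterior = 0.101405 / 0.624848 ≈ 0.162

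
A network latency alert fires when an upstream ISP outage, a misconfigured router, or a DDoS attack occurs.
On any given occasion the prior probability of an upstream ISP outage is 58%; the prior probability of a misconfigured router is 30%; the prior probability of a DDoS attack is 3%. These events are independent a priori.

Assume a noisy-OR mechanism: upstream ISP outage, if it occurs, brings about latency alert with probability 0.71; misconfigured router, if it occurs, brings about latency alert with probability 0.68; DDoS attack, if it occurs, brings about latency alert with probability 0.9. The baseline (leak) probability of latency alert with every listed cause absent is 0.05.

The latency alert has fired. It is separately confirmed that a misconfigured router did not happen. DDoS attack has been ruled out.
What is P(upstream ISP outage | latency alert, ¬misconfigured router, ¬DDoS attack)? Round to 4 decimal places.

P(upstream ISP outage | latency alert, ¬misconfigured router, ¬DDoS attack) ≈ 0.9524

Under noisy-OR, P(latency alert | causes) = 1 − (1−0.05)·∏(1−qᵢ) over the active causes.
For the numerator, keep only upstream ISP outage=true terms: 0.7245×0.58 = 0.420210
Normalizer over all consistent configurations: 0.05×0.42 + 0.7245×0.58 = 0.441210
P(upstream ISP outage | latency alert, ¬misconfigured router, ¬DDoS attack) = 0.420210/0.441210 ≈ 0.9524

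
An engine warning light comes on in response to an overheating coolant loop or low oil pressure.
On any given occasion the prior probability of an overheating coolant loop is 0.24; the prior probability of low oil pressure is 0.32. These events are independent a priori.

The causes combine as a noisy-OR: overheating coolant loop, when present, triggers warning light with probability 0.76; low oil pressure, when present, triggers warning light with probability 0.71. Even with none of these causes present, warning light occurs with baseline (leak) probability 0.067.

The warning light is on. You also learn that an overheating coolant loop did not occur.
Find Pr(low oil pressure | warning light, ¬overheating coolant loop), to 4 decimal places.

Pr(low oil pressure | warning light, ¬overheating coolant loop) ≈ 0.8367

Under noisy-OR, P(warning light | causes) = 1 − (1−0.067)·∏(1−qᵢ) over the active causes.
Weight on low oil pressure=true, given the evidence: 0.72943×0.32 = 0.233418
Normalizer over all consistent configurations: 0.067×0.68 + 0.72943×0.32 = 0.278978
P(low oil pressure | warning light, ¬overheating coolant loop) = 0.233418/0.278978 ≈ 0.8367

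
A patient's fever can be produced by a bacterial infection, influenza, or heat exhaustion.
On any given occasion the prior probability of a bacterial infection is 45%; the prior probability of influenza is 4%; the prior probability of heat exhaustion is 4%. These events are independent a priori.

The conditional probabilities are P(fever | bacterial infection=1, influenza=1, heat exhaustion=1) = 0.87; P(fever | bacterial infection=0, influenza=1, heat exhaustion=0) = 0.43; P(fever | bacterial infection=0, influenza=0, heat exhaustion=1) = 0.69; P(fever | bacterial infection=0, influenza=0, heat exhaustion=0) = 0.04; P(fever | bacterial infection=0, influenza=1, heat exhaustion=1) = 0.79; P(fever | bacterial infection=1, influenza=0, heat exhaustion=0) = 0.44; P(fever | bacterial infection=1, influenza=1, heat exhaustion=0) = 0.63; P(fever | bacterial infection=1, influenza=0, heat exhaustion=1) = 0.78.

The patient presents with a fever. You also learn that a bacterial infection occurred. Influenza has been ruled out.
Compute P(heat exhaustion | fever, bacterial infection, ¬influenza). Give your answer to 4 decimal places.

Enumerate both values of heat exhaustion and weight by the priors:
  P(fever | bacterial infection, ¬influenza) = 0.44·0.96 + 0.78·0.04
        = 0.422400 + 0.031200 = 0.453600
Keeping only the heat exhaustion-present terms gives 0.031200, so
  P(heat exhaustion | fever, bacterial infection, ¬influenza) = 0.031200 / 0.453600 ≈ 0.0688

P(heat exhaustion | fever, bacterial infection, ¬influenza) ≈ 0.0688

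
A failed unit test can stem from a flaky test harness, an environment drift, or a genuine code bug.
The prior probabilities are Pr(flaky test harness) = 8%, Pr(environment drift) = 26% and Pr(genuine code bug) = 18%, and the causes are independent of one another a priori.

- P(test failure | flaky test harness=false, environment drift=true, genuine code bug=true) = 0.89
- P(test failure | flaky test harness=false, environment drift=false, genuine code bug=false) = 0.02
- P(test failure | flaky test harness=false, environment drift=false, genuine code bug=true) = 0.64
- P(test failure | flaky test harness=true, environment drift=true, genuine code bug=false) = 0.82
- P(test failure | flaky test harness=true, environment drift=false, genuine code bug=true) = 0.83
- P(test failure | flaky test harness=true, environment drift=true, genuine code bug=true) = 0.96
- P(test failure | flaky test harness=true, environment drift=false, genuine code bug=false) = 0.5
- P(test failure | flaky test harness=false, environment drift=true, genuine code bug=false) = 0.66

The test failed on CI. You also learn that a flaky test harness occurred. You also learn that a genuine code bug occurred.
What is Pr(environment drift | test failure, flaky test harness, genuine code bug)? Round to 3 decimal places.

Pr(environment drift | test failure, flaky test harness, genuine code bug) ≈ 0.289

Sum P(test failure|·) weighted by the priors over both values of environment drift:
  P(test failure | flaky test harness, genuine code bug) = 0.83*0.74 + 0.96*0.26
        = 0.614200 + 0.249600 = 0.863800
The terms with environment drift present sum to 0.249600, so
  P(environment drift | test failure, flaky test harness, genuine code bug) = 0.249600 / 0.863800 ≈ 0.289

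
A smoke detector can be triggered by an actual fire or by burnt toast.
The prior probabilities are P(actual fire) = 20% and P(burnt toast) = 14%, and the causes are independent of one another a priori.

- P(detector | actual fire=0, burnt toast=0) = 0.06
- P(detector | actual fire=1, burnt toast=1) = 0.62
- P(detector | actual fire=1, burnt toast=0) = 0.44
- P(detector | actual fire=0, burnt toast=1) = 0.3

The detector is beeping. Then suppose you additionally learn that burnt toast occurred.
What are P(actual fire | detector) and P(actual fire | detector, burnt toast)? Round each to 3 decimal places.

P(actual fire | detector) ≈ 0.554; P(actual fire | detector, burnt toast) ≈ 0.341

Numerator (weight on configurations with actual fire): 0.075680 + 0.017360 = 0.093040
The normalizing constant is 0.06*0.8*0.86 + 0.3*0.8*0.14 + 0.44*0.2*0.86 + 0.62*0.2*0.14 = 0.167920
P(actual fire | detector) = 0.093040/0.167920 ≈ 0.554

Now also conditioning on burnt toast=true:
P(detector | burnt toast) = 0.3×0.8 + 0.62×0.2 = 0.240000 + 0.124000 = 0.364000
Restricting to configurations with actual fire present: 0.62×0.2 = 0.124000.
P(actual fire | detector, burnt toast) = 0.124000 / 0.364000 ≈ 0.341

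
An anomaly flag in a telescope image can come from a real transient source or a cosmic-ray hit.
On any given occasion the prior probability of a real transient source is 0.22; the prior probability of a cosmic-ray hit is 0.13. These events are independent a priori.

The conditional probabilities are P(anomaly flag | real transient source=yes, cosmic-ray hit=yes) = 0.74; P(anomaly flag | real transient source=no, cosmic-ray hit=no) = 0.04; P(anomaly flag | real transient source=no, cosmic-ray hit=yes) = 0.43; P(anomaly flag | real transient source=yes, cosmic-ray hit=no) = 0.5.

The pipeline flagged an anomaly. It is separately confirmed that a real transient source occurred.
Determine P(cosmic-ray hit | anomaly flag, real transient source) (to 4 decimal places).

P(anomaly flag | real transient source) = 0.5·0.87 + 0.74·0.13 = 0.435000 + 0.096200 = 0.531200
The cosmic-ray hit-present share is 0.74·0.13 = 0.096200.
Hence the posterior is 0.096200/0.531200 ≈ 0.1811.

P(cosmic-ray hit | anomaly flag, real transient source) ≈ 0.1811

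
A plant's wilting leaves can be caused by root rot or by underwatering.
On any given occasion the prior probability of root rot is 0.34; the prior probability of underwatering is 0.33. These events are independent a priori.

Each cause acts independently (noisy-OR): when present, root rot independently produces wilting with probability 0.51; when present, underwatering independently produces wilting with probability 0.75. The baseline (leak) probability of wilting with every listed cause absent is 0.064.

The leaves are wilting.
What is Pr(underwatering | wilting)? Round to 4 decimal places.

Under noisy-OR, P(wilting | causes) = 1 − (1−0.064)·∏(1−qᵢ) over the active causes.
Numerator (weight on configurations with underwatering): 0.166835 + 0.099335 = 0.266170
Normalizer over all consistent configurations: 0.064×0.66×0.67 + 0.766×0.66×0.33 + 0.54136×0.34×0.67 + 0.88534×0.34×0.33 = 0.417793
P(underwatering | wilting) = 0.266170/0.417793 ≈ 0.6371

Pr(underwatering | wilting) ≈ 0.6371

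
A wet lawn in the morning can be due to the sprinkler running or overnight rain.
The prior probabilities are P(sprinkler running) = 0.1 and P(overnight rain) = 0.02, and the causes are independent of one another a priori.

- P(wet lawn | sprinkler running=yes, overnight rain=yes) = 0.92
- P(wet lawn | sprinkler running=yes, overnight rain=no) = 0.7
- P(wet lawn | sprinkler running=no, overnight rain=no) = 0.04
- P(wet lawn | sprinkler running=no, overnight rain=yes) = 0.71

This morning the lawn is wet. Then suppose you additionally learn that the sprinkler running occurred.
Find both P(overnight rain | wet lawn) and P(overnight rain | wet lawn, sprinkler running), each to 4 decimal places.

P(overnight rain | wet lawn) ≈ 0.1234; P(overnight rain | wet lawn, sprinkler running) ≈ 0.0261

P(wet lawn) = 0.04×0.9×0.98 + 0.71×0.9×0.02 + 0.7×0.1×0.98 + 0.92×0.1×0.02 = 0.035280 + 0.012780 + 0.068600 + 0.001840 = 0.118500
Of this, 0.014620 comes from 0.012780 + 0.001840 (the overnight rain=true cases).
Hence the posterior is 0.014620/0.118500 ≈ 0.1234.

Now also conditioning on sprinkler running=true:
P(wet lawn | sprinkler running) = 0.7·0.98 + 0.92·0.02 = 0.686000 + 0.018400 = 0.704400
Of this, 0.018400 comes from 0.92·0.02 (the overnight rain=true cases).
P(overnight rain | wet lawn, sprinkler running) = 0.018400 / 0.704400 ≈ 0.0261
This is intercausal reasoning (explaining away): once sprinkler running accounts for the wet lawn, overnight rain becomes less likely.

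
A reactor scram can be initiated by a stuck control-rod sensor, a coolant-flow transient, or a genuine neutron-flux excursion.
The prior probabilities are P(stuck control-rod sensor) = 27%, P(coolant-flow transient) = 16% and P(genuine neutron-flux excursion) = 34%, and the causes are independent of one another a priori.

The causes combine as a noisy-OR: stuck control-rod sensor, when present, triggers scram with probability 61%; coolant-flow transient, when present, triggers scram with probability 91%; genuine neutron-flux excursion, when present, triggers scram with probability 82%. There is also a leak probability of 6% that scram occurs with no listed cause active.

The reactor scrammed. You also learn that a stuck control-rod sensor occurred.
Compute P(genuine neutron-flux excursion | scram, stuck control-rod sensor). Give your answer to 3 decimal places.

P(genuine neutron-flux excursion | scram, stuck control-rod sensor) ≈ 0.414

Under noisy-OR, P(scram | causes) = 1 − (1−0.06)·∏(1−qᵢ) over the active causes.
Enumerate the 4 (coolant-flow transient, genuine neutron-flux excursion) configurations and weight by the priors:
  P(scram | stuck control-rod sensor) = 0.6334*0.84*0.66 + 0.934012*0.84*0.34 + 0.967006*0.16*0.66 + 0.994061*0.16*0.34
        = 0.351157 + 0.266754 + 0.102116 + 0.054077 = 0.774104
The terms with genuine neutron-flux excursion present sum to 0.320831, so
  P(genuine neutron-flux excursion | scram, stuck control-rod sensor) = 0.320831 / 0.774104 ≈ 0.414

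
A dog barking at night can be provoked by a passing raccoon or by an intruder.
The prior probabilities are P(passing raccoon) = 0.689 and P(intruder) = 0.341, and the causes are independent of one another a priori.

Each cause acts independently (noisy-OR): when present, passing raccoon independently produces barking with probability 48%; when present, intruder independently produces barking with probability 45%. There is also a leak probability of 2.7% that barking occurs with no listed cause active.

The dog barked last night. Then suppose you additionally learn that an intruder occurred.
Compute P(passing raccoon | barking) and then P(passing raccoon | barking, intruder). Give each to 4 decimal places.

P(passing raccoon | barking) ≈ 0.8778; P(passing raccoon | barking, intruder) ≈ 0.7748

Under noisy-OR, P(barking | causes) = 1 − (1−0.027)·∏(1−qᵢ) over the active causes.
P(barking) = 0.027*0.311*0.659 + 0.46485*0.311*0.341 + 0.49404*0.689*0.659 + 0.721722*0.689*0.341 = 0.005534 + 0.049298 + 0.224319 + 0.169568 = 0.448719
Of this, 0.393887 comes from 0.224319 + 0.169568 (the passing raccoon=true cases).
So P(passing raccoon | barking) = 0.393887/0.448719 ≈ 0.8778.

Now condition on the additional information:
P(barking | intruder) = 0.46485*0.311 + 0.721722*0.689 = 0.144568 + 0.497266 = 0.641834
Of this, 0.497266 comes from 0.721722*0.689 (the passing raccoon=true cases).
Hence the posterior is 0.497266/0.641834 ≈ 0.7748.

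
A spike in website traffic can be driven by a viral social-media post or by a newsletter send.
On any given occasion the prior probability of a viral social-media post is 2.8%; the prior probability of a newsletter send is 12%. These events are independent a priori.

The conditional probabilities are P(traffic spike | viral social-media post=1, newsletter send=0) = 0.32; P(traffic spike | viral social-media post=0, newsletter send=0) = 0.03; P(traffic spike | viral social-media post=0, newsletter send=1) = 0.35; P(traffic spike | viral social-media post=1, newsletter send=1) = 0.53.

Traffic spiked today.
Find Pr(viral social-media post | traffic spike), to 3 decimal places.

Pr(viral social-media post | traffic spike) ≈ 0.127

P(traffic spike) = 0.03·0.972·0.88 + 0.35·0.972·0.12 + 0.32·0.028·0.88 + 0.53·0.028·0.12 = 0.025661 + 0.040824 + 0.007885 + 0.001781 = 0.076151
The viral social-media post-present share is 0.007885 + 0.001781 = 0.009666.
P(viral social-media post | traffic spike) = 0.009666 / 0.076151 ≈ 0.127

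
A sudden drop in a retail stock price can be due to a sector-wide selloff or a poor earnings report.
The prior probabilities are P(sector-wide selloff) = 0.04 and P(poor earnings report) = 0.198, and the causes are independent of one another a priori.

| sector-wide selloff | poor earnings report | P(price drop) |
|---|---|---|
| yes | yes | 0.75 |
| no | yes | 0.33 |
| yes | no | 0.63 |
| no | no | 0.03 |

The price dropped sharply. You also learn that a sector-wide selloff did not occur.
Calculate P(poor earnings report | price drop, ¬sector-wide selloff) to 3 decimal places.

P(price drop | ¬sector-wide selloff) = 0.03×0.802 + 0.33×0.198 = 0.024060 + 0.065340 = 0.089400
The poor earnings report-present share is 0.33×0.198 = 0.065340.
P(poor earnings report | price drop, ¬sector-wide selloff) = 0.065340 / 0.089400 ≈ 0.731

P(poor earnings report | price drop, ¬sector-wide selloff) ≈ 0.731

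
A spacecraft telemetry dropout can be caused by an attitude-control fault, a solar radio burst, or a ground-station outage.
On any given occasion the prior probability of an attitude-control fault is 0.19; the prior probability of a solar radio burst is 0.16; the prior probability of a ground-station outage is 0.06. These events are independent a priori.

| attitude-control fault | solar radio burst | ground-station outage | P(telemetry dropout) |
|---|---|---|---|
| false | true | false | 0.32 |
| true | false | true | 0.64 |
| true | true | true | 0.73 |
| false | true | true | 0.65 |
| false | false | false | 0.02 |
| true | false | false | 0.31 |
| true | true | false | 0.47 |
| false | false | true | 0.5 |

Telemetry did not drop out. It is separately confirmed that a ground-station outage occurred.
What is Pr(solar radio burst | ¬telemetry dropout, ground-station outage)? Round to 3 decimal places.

Pr(solar radio burst | ¬telemetry dropout, ground-station outage) ≈ 0.119

P(¬telemetry dropout | ground-station outage) = 0.5·0.81·0.84 + 0.35·0.81·0.16 + 0.36·0.19·0.84 + 0.27·0.19·0.16 = 0.340200 + 0.045360 + 0.057456 + 0.008208 = 0.451224
Of this, 0.053568 comes from 0.045360 + 0.008208 (the solar radio burst=true cases).
P(solar radio burst | ¬telemetry dropout, ground-station outage) = 0.053568 / 0.451224 ≈ 0.119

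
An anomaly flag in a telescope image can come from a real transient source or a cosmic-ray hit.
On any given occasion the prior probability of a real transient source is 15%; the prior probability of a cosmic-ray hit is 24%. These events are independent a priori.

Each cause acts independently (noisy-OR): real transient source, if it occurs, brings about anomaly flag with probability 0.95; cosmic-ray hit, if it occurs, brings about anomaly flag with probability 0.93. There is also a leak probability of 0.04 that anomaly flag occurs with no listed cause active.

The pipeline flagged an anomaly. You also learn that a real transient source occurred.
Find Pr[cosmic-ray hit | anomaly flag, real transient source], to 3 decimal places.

Pr[cosmic-ray hit | anomaly flag, real transient source] ≈ 0.248

Under noisy-OR, P(anomaly flag | causes) = 1 − (1−0.04)·∏(1−qᵢ) over the active causes.
Enumerate both values of cosmic-ray hit and weight by the priors:
  P(anomaly flag | real transient source) = 0.952*0.76 + 0.99664*0.24
        = 0.723520 + 0.239194 = 0.962714
Keeping only the cosmic-ray hit-present terms gives 0.239194, so
  P(cosmic-ray hit | anomaly flag, real transient source) = 0.239194 / 0.962714 ≈ 0.248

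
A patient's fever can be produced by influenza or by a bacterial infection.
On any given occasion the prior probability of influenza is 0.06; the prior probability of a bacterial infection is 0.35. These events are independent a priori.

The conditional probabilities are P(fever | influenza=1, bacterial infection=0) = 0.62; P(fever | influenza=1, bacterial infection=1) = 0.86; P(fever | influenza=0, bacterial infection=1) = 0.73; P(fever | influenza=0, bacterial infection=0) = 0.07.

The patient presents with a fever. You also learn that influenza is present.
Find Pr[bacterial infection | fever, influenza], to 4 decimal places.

For the numerator, keep only bacterial infection=true terms: 0.86·0.35 = 0.301000
Normalizer over all consistent configurations: 0.62·0.65 + 0.86·0.35 = 0.704000
P(bacterial infection | fever, influenza) = 0.301000/0.704000 ≈ 0.4276

Pr[bacterial infection | fever, influenza] ≈ 0.4276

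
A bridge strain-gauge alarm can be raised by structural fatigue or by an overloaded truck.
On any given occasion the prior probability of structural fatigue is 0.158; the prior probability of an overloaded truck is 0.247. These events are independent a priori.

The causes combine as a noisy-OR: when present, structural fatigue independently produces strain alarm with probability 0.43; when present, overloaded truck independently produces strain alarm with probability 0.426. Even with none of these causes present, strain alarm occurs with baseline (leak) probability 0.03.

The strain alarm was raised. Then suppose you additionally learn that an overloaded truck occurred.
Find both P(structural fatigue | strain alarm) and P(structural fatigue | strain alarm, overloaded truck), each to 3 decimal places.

P(structural fatigue | strain alarm) ≈ 0.418; P(structural fatigue | strain alarm, overloaded truck) ≈ 0.224

Under noisy-OR, P(strain alarm | causes) = 1 − (1−0.03)·∏(1−qᵢ) over the active causes.
P(strain alarm) = 0.03×0.842×0.753 + 0.44322×0.842×0.247 + 0.4471×0.158×0.753 + 0.682635×0.158×0.247 = 0.019021 + 0.092178 + 0.053193 + 0.026641 = 0.191033
The structural fatigue-present share is 0.053193 + 0.026641 = 0.079834.
So P(structural fatigue | strain alarm) = 0.079834/0.191033 ≈ 0.418.

With the extra evidence:
Weight on structural fatigue=true, given the evidence: 0.682635*0.158 = 0.107856
Normalizer over all consistent configurations: 0.44322*0.842 + 0.682635*0.158 = 0.481047
P(structural fatigue | strain alarm, overloaded truck) = 0.107856/0.481047 ≈ 0.224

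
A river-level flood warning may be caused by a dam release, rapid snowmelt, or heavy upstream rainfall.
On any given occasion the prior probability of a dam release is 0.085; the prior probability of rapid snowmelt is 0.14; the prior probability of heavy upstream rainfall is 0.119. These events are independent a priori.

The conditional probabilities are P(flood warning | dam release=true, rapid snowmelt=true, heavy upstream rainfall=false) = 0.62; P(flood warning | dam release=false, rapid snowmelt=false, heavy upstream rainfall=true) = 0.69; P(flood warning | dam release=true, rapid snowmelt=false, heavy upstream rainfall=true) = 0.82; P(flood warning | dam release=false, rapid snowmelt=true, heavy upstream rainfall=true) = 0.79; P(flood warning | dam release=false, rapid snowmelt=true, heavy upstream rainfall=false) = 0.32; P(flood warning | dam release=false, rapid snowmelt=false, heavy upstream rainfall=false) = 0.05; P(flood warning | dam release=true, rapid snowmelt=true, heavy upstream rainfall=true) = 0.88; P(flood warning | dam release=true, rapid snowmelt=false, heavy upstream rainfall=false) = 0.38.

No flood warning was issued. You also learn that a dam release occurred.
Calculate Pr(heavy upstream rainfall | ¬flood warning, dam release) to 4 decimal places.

P(¬flood warning | dam release) = 0.62*0.86*0.881 + 0.18*0.86*0.119 + 0.38*0.14*0.881 + 0.12*0.14*0.119 = 0.469749 + 0.018421 + 0.046869 + 0.001999 = 0.537038
Restricting to configurations with heavy upstream rainfall present: 0.018421 + 0.001999 = 0.020420.
So P(heavy upstream rainfall | ¬flood warning, dam release) = 0.020420/0.537038 ≈ 0.0380.

Pr(heavy upstream rainfall | ¬flood warning, dam release) ≈ 0.0380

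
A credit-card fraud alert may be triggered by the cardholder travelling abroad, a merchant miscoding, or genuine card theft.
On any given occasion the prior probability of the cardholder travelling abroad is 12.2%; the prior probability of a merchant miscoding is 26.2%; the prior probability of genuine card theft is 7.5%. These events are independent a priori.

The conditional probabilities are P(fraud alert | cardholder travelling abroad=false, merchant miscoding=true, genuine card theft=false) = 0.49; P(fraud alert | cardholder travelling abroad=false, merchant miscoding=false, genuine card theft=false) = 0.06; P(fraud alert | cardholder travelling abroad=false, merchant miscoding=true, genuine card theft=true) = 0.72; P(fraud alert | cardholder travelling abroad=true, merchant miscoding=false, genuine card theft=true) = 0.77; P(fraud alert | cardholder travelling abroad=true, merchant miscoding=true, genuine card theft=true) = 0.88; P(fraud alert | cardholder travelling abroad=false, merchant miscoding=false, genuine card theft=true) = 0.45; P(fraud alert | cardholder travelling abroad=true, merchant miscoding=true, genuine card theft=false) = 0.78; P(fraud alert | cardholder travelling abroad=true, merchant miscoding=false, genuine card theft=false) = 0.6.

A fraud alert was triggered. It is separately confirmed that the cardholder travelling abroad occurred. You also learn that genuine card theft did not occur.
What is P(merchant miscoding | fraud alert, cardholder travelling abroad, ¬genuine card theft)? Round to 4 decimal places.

P(merchant miscoding | fraud alert, cardholder travelling abroad, ¬genuine card theft) ≈ 0.3158

P(fraud alert | cardholder travelling abroad, ¬genuine card theft) = 0.6×0.738 + 0.78×0.262 = 0.442800 + 0.204360 = 0.647160
Restricting to configurations with merchant miscoding present: 0.78×0.262 = 0.204360.
P(merchant miscoding | fraud alert, cardholder travelling abroad, ¬genuine card theft) = 0.204360 / 0.647160 ≈ 0.3158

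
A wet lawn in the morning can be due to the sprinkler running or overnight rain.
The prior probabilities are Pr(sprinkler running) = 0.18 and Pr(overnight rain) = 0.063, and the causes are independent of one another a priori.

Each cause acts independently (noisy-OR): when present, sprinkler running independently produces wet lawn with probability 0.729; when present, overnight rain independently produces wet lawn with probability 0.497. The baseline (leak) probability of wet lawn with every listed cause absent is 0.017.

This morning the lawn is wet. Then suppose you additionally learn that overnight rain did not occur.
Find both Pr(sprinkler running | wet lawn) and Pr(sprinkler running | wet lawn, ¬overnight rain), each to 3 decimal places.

Pr(sprinkler running | wet lawn) ≈ 0.773; Pr(sprinkler running | wet lawn, ¬overnight rain) ≈ 0.905

Under noisy-OR, P(wet lawn | causes) = 1 − (1−0.017)·∏(1−qᵢ) over the active causes.
By total probability over the 4 (sprinkler running, overnight rain) configurations:
  P(wet lawn) = 0.017·0.82·0.937 + 0.505551·0.82·0.063 + 0.733607·0.18·0.937 + 0.866004·0.18·0.063
        = 0.013062 + 0.026117 + 0.123730 + 0.009820 = 0.172729
The terms with sprinkler running present sum to 0.133550, so
  P(sprinkler running | wet lawn) = 0.133550 / 0.172729 ≈ 0.773

With the extra evidence:
Sum P(wet lawn|·) weighted by the priors over both values of sprinkler running:
  P(wet lawn | ¬overnight rain) = 0.017*0.82 + 0.733607*0.18
        = 0.013940 + 0.132049 = 0.145989
Keeping only the sprinkler running-present terms gives 0.132049, so
  P(sprinkler running | wet lawn, ¬overnight rain) = 0.132049 / 0.145989 ≈ 0.905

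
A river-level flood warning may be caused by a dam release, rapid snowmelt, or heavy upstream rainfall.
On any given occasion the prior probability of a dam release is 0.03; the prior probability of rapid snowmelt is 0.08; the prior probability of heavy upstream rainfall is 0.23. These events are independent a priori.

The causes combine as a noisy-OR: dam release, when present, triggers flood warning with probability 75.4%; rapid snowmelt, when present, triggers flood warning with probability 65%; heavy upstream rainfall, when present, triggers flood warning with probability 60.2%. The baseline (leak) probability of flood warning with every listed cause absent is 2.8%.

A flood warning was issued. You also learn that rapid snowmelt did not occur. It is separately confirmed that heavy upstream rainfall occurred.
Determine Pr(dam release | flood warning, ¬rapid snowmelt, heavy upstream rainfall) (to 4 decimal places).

Under noisy-OR, P(flood warning | causes) = 1 − (1−0.028)·∏(1−qᵢ) over the active causes.
P(flood warning | ¬rapid snowmelt, heavy upstream rainfall) = 0.613144*0.97 + 0.904833*0.03 = 0.594750 + 0.027145 = 0.621895
Of this, 0.027145 comes from 0.904833*0.03 (the dam release=true cases).
Hence the posterior is 0.027145/0.621895 ≈ 0.0436.

Pr(dam release | flood warning, ¬rapid snowmelt, heavy upstream rainfall) ≈ 0.0436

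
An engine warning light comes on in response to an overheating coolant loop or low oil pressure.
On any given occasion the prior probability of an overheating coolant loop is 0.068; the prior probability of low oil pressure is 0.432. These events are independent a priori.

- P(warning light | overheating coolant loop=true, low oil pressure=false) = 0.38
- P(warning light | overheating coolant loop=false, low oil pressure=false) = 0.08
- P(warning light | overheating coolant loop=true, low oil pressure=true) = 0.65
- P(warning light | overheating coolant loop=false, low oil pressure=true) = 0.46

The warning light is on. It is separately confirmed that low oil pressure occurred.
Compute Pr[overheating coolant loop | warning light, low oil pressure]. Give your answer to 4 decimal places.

Enumerate both values of overheating coolant loop and weight by the priors:
  P(warning light | low oil pressure) = 0.46*0.932 + 0.65*0.068
        = 0.428720 + 0.044200 = 0.472920
The terms with overheating coolant loop present sum to 0.044200, so
  P(overheating coolant loop | warning light, low oil pressure) = 0.044200 / 0.472920 ≈ 0.0935

Pr[overheating coolant loop | warning light, low oil pressure] ≈ 0.0935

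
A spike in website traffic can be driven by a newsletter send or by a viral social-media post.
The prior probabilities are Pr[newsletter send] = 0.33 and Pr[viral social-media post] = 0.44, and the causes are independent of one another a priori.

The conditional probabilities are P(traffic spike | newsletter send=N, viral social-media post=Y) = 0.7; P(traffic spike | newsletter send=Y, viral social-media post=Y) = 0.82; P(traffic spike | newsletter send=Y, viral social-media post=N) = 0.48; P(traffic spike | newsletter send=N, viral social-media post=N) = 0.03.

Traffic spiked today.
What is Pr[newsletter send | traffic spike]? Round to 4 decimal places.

Numerator (weight on configurations with newsletter send): 0.088704 + 0.119064 = 0.207768
Denominator P(traffic spike): 0.03*0.67*0.56 + 0.7*0.67*0.44 + 0.48*0.33*0.56 + 0.82*0.33*0.44 = 0.425384
P(newsletter send | traffic spike) = 0.207768/0.425384 ≈ 0.4884

Pr[newsletter send | traffic spike] ≈ 0.4884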